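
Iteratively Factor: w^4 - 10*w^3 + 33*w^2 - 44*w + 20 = (w - 2)*(w^3 - 8*w^2 + 17*w - 10) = (w - 2)*(w - 1)*(w^2 - 7*w + 10) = (w - 5)*(w - 2)*(w - 1)*(w - 2)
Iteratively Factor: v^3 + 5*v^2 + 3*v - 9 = (v - 1)*(v^2 + 6*v + 9) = (v - 1)*(v + 3)*(v + 3)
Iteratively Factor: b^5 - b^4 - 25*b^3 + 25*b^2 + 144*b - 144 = (b - 1)*(b^4 - 25*b^2 + 144) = (b - 3)*(b - 1)*(b^3 + 3*b^2 - 16*b - 48) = (b - 4)*(b - 3)*(b - 1)*(b^2 + 7*b + 12) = (b - 4)*(b - 3)*(b - 1)*(b + 3)*(b + 4)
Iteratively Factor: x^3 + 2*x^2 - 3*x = (x + 3)*(x^2 - x) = x*(x + 3)*(x - 1)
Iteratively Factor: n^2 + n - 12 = (n - 3)*(n + 4)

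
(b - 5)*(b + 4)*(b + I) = b^3 - b^2 + I*b^2 - 20*b - I*b - 20*I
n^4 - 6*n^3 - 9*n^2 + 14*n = n*(n - 7)*(n - 1)*(n + 2)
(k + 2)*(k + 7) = k^2 + 9*k + 14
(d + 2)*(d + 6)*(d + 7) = d^3 + 15*d^2 + 68*d + 84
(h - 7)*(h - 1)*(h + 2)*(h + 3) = h^4 - 3*h^3 - 27*h^2 - 13*h + 42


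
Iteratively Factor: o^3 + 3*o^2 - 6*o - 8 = (o + 4)*(o^2 - o - 2) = (o - 2)*(o + 4)*(o + 1)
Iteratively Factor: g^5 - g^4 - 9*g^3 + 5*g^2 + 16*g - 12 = (g - 1)*(g^4 - 9*g^2 - 4*g + 12) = (g - 1)*(g + 2)*(g^3 - 2*g^2 - 5*g + 6) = (g - 1)*(g + 2)^2*(g^2 - 4*g + 3) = (g - 3)*(g - 1)*(g + 2)^2*(g - 1)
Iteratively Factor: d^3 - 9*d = (d - 3)*(d^2 + 3*d) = (d - 3)*(d + 3)*(d)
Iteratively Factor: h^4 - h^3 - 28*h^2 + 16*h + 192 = (h - 4)*(h^3 + 3*h^2 - 16*h - 48) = (h - 4)*(h + 4)*(h^2 - h - 12) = (h - 4)^2*(h + 4)*(h + 3)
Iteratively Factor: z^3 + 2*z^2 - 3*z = (z - 1)*(z^2 + 3*z) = z*(z - 1)*(z + 3)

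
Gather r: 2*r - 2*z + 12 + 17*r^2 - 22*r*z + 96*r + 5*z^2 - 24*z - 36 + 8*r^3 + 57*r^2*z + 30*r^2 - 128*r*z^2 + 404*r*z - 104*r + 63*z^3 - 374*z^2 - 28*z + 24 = 8*r^3 + r^2*(57*z + 47) + r*(-128*z^2 + 382*z - 6) + 63*z^3 - 369*z^2 - 54*z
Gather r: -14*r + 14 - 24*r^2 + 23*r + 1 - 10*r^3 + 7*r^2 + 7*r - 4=-10*r^3 - 17*r^2 + 16*r + 11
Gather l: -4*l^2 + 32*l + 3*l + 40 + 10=-4*l^2 + 35*l + 50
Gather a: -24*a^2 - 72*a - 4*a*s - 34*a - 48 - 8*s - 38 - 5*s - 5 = -24*a^2 + a*(-4*s - 106) - 13*s - 91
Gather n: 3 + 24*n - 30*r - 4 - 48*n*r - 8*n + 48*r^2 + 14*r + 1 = n*(16 - 48*r) + 48*r^2 - 16*r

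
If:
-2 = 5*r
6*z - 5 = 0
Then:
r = -2/5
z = 5/6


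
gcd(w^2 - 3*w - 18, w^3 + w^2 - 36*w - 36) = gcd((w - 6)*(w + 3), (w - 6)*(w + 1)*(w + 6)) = w - 6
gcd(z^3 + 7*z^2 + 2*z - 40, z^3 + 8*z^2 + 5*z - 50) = z^2 + 3*z - 10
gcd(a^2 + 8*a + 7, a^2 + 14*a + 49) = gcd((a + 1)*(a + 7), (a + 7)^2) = a + 7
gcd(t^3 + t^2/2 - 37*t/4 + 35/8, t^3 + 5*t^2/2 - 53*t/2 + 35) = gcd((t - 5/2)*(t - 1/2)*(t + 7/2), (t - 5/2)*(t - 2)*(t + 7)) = t - 5/2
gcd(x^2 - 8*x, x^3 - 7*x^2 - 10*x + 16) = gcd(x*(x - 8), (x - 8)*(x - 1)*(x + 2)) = x - 8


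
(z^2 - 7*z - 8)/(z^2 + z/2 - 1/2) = 2*(z - 8)/(2*z - 1)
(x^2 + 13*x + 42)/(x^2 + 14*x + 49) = (x + 6)/(x + 7)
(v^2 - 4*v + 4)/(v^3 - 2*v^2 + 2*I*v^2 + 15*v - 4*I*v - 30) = (v - 2)/(v^2 + 2*I*v + 15)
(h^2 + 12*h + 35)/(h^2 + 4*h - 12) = (h^2 + 12*h + 35)/(h^2 + 4*h - 12)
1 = 1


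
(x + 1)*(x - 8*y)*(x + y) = x^3 - 7*x^2*y + x^2 - 8*x*y^2 - 7*x*y - 8*y^2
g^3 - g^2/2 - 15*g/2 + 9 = (g - 2)*(g - 3/2)*(g + 3)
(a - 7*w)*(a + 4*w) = a^2 - 3*a*w - 28*w^2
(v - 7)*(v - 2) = v^2 - 9*v + 14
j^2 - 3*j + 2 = (j - 2)*(j - 1)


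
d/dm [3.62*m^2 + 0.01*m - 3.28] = 7.24*m + 0.01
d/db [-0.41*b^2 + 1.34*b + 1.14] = 1.34 - 0.82*b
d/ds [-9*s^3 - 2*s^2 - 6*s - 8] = -27*s^2 - 4*s - 6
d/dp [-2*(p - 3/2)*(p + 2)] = -4*p - 1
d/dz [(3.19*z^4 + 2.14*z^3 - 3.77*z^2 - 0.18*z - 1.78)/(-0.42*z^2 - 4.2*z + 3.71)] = (-2.6796*z^5 - 41.0928*z^4 + 29.3636*z^3 + 39.5766*z^2 - 29.4686*z - 8.1438)/(0.1764*z^4 + 3.528*z^3 + 14.5236*z^2 - 31.164*z + 13.7641)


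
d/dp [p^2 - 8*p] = 2*p - 8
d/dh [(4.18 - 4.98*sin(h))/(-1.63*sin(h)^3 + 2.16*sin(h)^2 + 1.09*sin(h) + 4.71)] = (-16.2348*sin(h)^3 + 31.197*sin(h)^2 - 18.0576*sin(h) - 28.012)*cos(h)/(2.6569*sin(h)^6 - 7.0416*sin(h)^5 + 1.1122*sin(h)^4 - 10.6458*sin(h)^3 + 21.5353*sin(h)^2 + 10.2678*sin(h) + 22.1841)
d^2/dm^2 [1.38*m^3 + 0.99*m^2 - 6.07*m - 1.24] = 8.28*m + 1.98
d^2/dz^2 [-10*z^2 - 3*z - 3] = -20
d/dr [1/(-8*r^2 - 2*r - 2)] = (8*r + 1)/(2*(4*r^2 + r + 1)^2)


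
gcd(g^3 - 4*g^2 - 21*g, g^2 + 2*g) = g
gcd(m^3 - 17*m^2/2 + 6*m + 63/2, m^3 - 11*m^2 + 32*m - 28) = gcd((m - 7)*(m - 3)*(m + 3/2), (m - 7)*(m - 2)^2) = m - 7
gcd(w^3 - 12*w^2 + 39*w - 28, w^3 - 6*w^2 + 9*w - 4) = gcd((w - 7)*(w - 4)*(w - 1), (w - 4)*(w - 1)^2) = w^2 - 5*w + 4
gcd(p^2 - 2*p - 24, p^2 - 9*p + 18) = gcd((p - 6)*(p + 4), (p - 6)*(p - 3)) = p - 6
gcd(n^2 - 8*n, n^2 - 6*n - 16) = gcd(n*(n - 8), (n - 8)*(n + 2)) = n - 8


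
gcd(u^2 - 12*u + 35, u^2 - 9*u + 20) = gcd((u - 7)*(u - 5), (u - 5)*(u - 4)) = u - 5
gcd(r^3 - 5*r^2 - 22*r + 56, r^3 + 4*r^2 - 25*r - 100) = r + 4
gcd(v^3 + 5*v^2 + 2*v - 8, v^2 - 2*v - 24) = v + 4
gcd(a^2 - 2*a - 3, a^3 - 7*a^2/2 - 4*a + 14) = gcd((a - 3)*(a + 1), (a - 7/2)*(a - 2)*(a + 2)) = 1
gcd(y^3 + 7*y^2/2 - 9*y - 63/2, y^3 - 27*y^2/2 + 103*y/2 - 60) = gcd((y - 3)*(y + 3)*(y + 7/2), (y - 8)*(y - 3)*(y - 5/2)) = y - 3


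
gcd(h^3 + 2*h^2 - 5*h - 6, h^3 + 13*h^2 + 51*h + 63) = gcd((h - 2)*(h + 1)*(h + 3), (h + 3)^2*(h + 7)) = h + 3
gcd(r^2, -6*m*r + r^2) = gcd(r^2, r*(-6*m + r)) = r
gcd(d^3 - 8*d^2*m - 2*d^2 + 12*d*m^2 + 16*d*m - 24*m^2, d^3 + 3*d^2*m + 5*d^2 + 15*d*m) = 1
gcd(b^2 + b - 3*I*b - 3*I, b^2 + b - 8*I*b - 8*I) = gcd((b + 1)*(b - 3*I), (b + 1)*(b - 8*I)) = b + 1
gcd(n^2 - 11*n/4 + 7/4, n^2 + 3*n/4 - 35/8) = n - 7/4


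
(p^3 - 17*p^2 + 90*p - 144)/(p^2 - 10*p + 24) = (p^2 - 11*p + 24)/(p - 4)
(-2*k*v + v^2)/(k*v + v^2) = (-2*k + v)/(k + v)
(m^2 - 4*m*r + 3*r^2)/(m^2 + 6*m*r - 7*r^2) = (m - 3*r)/(m + 7*r)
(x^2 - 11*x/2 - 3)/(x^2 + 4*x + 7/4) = 2*(x - 6)/(2*x + 7)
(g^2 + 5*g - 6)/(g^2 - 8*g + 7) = (g + 6)/(g - 7)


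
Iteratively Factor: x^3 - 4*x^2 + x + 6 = (x - 2)*(x^2 - 2*x - 3) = (x - 2)*(x + 1)*(x - 3)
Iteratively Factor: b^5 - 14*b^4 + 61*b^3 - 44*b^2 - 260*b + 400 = (b - 2)*(b^4 - 12*b^3 + 37*b^2 + 30*b - 200) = (b - 2)*(b + 2)*(b^3 - 14*b^2 + 65*b - 100) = (b - 4)*(b - 2)*(b + 2)*(b^2 - 10*b + 25) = (b - 5)*(b - 4)*(b - 2)*(b + 2)*(b - 5)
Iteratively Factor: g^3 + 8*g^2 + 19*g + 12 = (g + 3)*(g^2 + 5*g + 4) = (g + 3)*(g + 4)*(g + 1)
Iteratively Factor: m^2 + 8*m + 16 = (m + 4)*(m + 4)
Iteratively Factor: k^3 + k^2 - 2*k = (k - 1)*(k^2 + 2*k) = (k - 1)*(k + 2)*(k)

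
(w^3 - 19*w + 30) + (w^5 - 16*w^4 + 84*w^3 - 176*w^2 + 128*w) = w^5 - 16*w^4 + 85*w^3 - 176*w^2 + 109*w + 30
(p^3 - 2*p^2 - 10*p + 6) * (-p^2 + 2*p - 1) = -p^5 + 4*p^4 + 5*p^3 - 24*p^2 + 22*p - 6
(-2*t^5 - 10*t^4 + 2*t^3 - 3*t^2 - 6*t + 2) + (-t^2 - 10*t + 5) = -2*t^5 - 10*t^4 + 2*t^3 - 4*t^2 - 16*t + 7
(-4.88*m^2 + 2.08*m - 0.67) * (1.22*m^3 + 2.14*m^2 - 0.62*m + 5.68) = -5.9536*m^5 - 7.9056*m^4 + 6.6594*m^3 - 30.4418*m^2 + 12.2298*m - 3.8056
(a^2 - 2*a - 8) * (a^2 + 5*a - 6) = a^4 + 3*a^3 - 24*a^2 - 28*a + 48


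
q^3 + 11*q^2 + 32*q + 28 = (q + 2)^2*(q + 7)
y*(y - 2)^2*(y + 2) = y^4 - 2*y^3 - 4*y^2 + 8*y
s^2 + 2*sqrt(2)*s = s*(s + 2*sqrt(2))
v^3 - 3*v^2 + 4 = (v - 2)^2*(v + 1)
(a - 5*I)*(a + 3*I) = a^2 - 2*I*a + 15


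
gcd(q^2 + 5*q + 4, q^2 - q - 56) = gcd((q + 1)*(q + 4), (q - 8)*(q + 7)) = 1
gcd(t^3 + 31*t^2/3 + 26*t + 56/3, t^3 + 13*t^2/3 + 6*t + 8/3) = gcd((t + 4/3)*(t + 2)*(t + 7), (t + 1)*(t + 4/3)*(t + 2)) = t^2 + 10*t/3 + 8/3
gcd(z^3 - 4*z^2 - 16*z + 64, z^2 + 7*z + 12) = z + 4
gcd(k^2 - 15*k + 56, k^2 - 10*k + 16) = k - 8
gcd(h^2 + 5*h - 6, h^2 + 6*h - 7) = h - 1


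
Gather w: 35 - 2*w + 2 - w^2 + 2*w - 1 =36 - w^2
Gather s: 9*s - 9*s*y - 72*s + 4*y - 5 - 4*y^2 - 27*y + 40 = s*(-9*y - 63) - 4*y^2 - 23*y + 35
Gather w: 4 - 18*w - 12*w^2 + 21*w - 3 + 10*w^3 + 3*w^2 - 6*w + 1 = 10*w^3 - 9*w^2 - 3*w + 2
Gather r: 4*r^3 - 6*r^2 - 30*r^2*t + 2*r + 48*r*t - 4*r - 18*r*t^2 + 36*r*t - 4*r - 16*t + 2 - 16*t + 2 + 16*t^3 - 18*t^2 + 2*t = 4*r^3 + r^2*(-30*t - 6) + r*(-18*t^2 + 84*t - 6) + 16*t^3 - 18*t^2 - 30*t + 4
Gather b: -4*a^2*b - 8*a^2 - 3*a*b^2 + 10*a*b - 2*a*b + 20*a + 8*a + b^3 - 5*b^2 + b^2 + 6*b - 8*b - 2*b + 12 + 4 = -8*a^2 + 28*a + b^3 + b^2*(-3*a - 4) + b*(-4*a^2 + 8*a - 4) + 16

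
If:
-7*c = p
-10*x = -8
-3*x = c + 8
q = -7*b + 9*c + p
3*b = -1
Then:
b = -1/3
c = -52/5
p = 364/5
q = -277/15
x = 4/5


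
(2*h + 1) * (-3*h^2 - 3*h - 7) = -6*h^3 - 9*h^2 - 17*h - 7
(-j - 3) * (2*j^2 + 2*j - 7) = -2*j^3 - 8*j^2 + j + 21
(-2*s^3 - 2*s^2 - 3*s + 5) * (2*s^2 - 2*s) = -4*s^5 - 2*s^3 + 16*s^2 - 10*s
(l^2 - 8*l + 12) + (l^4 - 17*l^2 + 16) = l^4 - 16*l^2 - 8*l + 28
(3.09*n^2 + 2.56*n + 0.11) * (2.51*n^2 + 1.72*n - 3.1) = 7.7559*n^4 + 11.7404*n^3 - 4.8997*n^2 - 7.7468*n - 0.341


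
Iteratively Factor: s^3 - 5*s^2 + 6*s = (s - 2)*(s^2 - 3*s) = (s - 3)*(s - 2)*(s)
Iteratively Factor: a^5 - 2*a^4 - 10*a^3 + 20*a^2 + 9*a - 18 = (a + 1)*(a^4 - 3*a^3 - 7*a^2 + 27*a - 18) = (a + 1)*(a + 3)*(a^3 - 6*a^2 + 11*a - 6) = (a - 3)*(a + 1)*(a + 3)*(a^2 - 3*a + 2) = (a - 3)*(a - 2)*(a + 1)*(a + 3)*(a - 1)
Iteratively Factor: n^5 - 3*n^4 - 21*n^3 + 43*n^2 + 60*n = (n + 1)*(n^4 - 4*n^3 - 17*n^2 + 60*n) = (n + 1)*(n + 4)*(n^3 - 8*n^2 + 15*n) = (n - 3)*(n + 1)*(n + 4)*(n^2 - 5*n) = n*(n - 3)*(n + 1)*(n + 4)*(n - 5)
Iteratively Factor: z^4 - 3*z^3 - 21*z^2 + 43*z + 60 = (z + 4)*(z^3 - 7*z^2 + 7*z + 15) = (z - 5)*(z + 4)*(z^2 - 2*z - 3) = (z - 5)*(z + 1)*(z + 4)*(z - 3)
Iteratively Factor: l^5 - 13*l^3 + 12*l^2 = (l)*(l^4 - 13*l^2 + 12*l) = l*(l - 1)*(l^3 + l^2 - 12*l) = l*(l - 1)*(l + 4)*(l^2 - 3*l) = l^2*(l - 1)*(l + 4)*(l - 3)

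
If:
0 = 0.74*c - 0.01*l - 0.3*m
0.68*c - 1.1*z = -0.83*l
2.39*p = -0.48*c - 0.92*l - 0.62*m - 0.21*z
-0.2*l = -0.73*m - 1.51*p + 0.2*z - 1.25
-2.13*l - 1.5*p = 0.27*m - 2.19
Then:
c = -2.00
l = 0.57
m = -4.96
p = 1.54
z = -0.81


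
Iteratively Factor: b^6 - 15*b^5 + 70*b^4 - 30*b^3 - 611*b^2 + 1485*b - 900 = (b - 3)*(b^5 - 12*b^4 + 34*b^3 + 72*b^2 - 395*b + 300) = (b - 5)*(b - 3)*(b^4 - 7*b^3 - b^2 + 67*b - 60) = (b - 5)*(b - 4)*(b - 3)*(b^3 - 3*b^2 - 13*b + 15) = (b - 5)^2*(b - 4)*(b - 3)*(b^2 + 2*b - 3) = (b - 5)^2*(b - 4)*(b - 3)*(b + 3)*(b - 1)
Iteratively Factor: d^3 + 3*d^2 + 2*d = (d + 2)*(d^2 + d) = (d + 1)*(d + 2)*(d)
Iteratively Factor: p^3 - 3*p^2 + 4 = (p - 2)*(p^2 - p - 2) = (p - 2)*(p + 1)*(p - 2)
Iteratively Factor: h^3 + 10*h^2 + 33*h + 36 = (h + 3)*(h^2 + 7*h + 12) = (h + 3)^2*(h + 4)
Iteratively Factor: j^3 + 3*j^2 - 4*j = (j - 1)*(j^2 + 4*j) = j*(j - 1)*(j + 4)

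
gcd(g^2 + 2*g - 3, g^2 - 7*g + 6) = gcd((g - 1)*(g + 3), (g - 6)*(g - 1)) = g - 1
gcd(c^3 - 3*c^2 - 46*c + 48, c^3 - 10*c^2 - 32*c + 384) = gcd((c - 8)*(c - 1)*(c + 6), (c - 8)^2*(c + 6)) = c^2 - 2*c - 48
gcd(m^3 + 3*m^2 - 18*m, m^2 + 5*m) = m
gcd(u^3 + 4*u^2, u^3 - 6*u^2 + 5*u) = u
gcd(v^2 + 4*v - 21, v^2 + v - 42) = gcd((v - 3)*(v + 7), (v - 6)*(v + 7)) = v + 7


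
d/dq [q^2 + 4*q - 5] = 2*q + 4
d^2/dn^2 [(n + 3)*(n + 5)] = 2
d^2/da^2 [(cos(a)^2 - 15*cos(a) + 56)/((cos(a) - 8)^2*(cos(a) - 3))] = (17*(1 - cos(a)^2)^2 - cos(a)^5 - 85*cos(a)^3 - 97*cos(a)^2 + 1590*cos(a) - 847)/((cos(a) - 8)^3*(cos(a) - 3)^3)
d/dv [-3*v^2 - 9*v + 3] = -6*v - 9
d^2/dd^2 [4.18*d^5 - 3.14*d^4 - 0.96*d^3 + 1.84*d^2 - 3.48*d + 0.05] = 83.6*d^3 - 37.68*d^2 - 5.76*d + 3.68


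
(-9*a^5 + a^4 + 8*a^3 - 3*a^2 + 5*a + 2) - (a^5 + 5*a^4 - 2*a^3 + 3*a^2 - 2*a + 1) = -10*a^5 - 4*a^4 + 10*a^3 - 6*a^2 + 7*a + 1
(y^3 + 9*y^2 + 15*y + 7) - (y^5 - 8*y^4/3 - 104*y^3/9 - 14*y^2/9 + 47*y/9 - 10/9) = -y^5 + 8*y^4/3 + 113*y^3/9 + 95*y^2/9 + 88*y/9 + 73/9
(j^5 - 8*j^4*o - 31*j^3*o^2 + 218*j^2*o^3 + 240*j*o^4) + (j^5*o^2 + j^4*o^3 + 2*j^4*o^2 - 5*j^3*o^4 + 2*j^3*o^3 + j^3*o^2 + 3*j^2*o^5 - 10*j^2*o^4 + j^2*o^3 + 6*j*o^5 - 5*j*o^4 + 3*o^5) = j^5*o^2 + j^5 + j^4*o^3 + 2*j^4*o^2 - 8*j^4*o - 5*j^3*o^4 + 2*j^3*o^3 - 30*j^3*o^2 + 3*j^2*o^5 - 10*j^2*o^4 + 219*j^2*o^3 + 6*j*o^5 + 235*j*o^4 + 3*o^5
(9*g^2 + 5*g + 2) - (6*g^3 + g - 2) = -6*g^3 + 9*g^2 + 4*g + 4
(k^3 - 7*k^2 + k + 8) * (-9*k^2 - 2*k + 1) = -9*k^5 + 61*k^4 + 6*k^3 - 81*k^2 - 15*k + 8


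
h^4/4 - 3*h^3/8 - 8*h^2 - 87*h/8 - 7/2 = (h/4 + 1/4)*(h - 7)*(h + 1/2)*(h + 4)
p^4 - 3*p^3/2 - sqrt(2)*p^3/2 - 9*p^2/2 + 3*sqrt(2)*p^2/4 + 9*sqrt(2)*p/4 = p*(p - 3)*(p + 3/2)*(p - sqrt(2)/2)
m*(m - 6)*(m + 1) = m^3 - 5*m^2 - 6*m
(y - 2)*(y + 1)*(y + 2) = y^3 + y^2 - 4*y - 4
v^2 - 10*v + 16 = (v - 8)*(v - 2)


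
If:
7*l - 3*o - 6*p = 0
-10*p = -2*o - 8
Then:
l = 3*p - 12/7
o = 5*p - 4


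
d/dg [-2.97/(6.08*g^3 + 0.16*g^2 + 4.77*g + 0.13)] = (54.1728*g^2 + 0.9504*g + 14.1669)/(6.08*g^3 + 0.16*g^2 + 4.77*g + 0.13)^2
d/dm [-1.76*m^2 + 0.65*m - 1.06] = 0.65 - 3.52*m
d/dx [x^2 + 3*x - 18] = 2*x + 3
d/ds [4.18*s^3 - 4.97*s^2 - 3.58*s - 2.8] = 12.54*s^2 - 9.94*s - 3.58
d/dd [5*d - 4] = 5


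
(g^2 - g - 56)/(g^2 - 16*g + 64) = (g + 7)/(g - 8)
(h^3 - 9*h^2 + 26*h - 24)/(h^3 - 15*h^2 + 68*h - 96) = (h - 2)/(h - 8)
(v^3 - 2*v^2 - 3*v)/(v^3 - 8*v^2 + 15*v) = (v + 1)/(v - 5)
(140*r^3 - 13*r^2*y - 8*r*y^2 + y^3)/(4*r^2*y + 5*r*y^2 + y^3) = (35*r^2 - 12*r*y + y^2)/(y*(r + y))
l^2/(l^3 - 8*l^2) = 1/(l - 8)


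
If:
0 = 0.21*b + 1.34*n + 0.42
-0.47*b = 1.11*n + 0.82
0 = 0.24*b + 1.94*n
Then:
No Solution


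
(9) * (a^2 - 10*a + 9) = 9*a^2 - 90*a + 81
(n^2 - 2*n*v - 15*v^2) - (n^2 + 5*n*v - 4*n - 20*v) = -7*n*v + 4*n - 15*v^2 + 20*v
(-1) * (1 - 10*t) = 10*t - 1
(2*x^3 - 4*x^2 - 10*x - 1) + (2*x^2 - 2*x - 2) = 2*x^3 - 2*x^2 - 12*x - 3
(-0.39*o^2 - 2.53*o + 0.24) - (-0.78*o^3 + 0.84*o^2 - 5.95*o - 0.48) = 0.78*o^3 - 1.23*o^2 + 3.42*o + 0.72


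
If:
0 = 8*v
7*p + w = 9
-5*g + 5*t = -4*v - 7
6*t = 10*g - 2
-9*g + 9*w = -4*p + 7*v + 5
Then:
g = -8/5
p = 452/295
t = -3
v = 0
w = -509/295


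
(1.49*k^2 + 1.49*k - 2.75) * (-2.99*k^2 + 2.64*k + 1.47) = -4.4551*k^4 - 0.521500000000001*k^3 + 14.3464*k^2 - 5.0697*k - 4.0425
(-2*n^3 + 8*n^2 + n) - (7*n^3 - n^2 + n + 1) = -9*n^3 + 9*n^2 - 1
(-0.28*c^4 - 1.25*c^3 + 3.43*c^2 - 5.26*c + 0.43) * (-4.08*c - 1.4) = 1.1424*c^5 + 5.492*c^4 - 12.2444*c^3 + 16.6588*c^2 + 5.6096*c - 0.602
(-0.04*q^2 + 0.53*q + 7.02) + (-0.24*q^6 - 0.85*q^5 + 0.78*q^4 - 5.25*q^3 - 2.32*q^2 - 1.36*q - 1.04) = -0.24*q^6 - 0.85*q^5 + 0.78*q^4 - 5.25*q^3 - 2.36*q^2 - 0.83*q + 5.98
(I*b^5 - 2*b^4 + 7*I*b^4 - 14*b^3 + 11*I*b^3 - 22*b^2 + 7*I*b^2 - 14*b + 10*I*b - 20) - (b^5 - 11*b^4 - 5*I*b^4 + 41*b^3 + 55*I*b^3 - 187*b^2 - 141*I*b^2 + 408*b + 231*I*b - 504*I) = -b^5 + I*b^5 + 9*b^4 + 12*I*b^4 - 55*b^3 - 44*I*b^3 + 165*b^2 + 148*I*b^2 - 422*b - 221*I*b - 20 + 504*I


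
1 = 1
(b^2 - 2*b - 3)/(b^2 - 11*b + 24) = (b + 1)/(b - 8)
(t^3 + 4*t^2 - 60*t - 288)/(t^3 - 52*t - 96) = (t + 6)/(t + 2)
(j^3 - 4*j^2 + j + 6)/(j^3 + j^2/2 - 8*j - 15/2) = 2*(j - 2)/(2*j + 5)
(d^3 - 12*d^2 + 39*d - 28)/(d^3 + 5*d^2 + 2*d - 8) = (d^2 - 11*d + 28)/(d^2 + 6*d + 8)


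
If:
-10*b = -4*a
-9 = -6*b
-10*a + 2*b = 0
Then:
No Solution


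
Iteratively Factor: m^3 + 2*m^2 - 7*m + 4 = (m - 1)*(m^2 + 3*m - 4) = (m - 1)^2*(m + 4)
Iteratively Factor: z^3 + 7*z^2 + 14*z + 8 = (z + 2)*(z^2 + 5*z + 4) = (z + 1)*(z + 2)*(z + 4)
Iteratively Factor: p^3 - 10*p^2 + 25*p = (p)*(p^2 - 10*p + 25) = p*(p - 5)*(p - 5)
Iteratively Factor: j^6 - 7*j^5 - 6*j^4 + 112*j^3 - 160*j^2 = (j - 4)*(j^5 - 3*j^4 - 18*j^3 + 40*j^2) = (j - 4)*(j - 2)*(j^4 - j^3 - 20*j^2) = (j - 4)*(j - 2)*(j + 4)*(j^3 - 5*j^2) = j*(j - 4)*(j - 2)*(j + 4)*(j^2 - 5*j) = j*(j - 5)*(j - 4)*(j - 2)*(j + 4)*(j)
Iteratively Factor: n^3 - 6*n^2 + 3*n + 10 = (n + 1)*(n^2 - 7*n + 10) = (n - 2)*(n + 1)*(n - 5)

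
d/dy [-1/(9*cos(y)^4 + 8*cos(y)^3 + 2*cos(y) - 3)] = 2*(-18*cos(y)^3 - 12*cos(y)^2 - 1)*sin(y)/(9*cos(y)^4 + 8*cos(y)^3 + 2*cos(y) - 3)^2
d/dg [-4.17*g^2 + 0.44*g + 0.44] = 0.44 - 8.34*g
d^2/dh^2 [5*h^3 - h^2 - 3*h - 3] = 30*h - 2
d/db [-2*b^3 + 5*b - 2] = 5 - 6*b^2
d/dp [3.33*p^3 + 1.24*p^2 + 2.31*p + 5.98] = 9.99*p^2 + 2.48*p + 2.31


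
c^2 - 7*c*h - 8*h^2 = (c - 8*h)*(c + h)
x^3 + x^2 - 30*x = x*(x - 5)*(x + 6)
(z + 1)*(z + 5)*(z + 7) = z^3 + 13*z^2 + 47*z + 35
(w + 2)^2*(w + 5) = w^3 + 9*w^2 + 24*w + 20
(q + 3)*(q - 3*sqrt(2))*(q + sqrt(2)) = q^3 - 2*sqrt(2)*q^2 + 3*q^2 - 6*sqrt(2)*q - 6*q - 18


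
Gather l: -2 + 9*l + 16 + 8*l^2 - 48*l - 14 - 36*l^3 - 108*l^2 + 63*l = -36*l^3 - 100*l^2 + 24*l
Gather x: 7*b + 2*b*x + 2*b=2*b*x + 9*b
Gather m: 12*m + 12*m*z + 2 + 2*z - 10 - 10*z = m*(12*z + 12) - 8*z - 8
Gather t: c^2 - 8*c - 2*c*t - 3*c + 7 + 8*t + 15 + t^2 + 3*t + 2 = c^2 - 11*c + t^2 + t*(11 - 2*c) + 24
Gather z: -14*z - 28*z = -42*z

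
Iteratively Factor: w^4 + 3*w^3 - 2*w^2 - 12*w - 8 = (w + 2)*(w^3 + w^2 - 4*w - 4) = (w + 2)^2*(w^2 - w - 2) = (w - 2)*(w + 2)^2*(w + 1)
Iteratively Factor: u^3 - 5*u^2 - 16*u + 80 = (u - 5)*(u^2 - 16) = (u - 5)*(u + 4)*(u - 4)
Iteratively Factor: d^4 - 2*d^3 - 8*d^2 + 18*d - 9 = (d + 3)*(d^3 - 5*d^2 + 7*d - 3) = (d - 1)*(d + 3)*(d^2 - 4*d + 3) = (d - 3)*(d - 1)*(d + 3)*(d - 1)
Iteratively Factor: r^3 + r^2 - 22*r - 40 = (r - 5)*(r^2 + 6*r + 8) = (r - 5)*(r + 4)*(r + 2)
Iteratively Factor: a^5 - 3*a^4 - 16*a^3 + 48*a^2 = (a)*(a^4 - 3*a^3 - 16*a^2 + 48*a) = a*(a - 3)*(a^3 - 16*a) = a^2*(a - 3)*(a^2 - 16) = a^2*(a - 3)*(a + 4)*(a - 4)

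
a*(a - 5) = a^2 - 5*a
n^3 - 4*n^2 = n^2*(n - 4)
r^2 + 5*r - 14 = (r - 2)*(r + 7)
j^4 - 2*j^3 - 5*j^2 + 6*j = j*(j - 3)*(j - 1)*(j + 2)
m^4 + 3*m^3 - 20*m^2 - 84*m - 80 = (m - 5)*(m + 2)^2*(m + 4)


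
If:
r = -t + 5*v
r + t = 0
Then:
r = -t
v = 0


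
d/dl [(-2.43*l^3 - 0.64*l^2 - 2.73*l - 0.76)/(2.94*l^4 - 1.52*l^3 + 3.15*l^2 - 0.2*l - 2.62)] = (7.1442*l^6 + 3.7632*l^5 + 15.4513*l^4 + 1.6104*l^3 + 24.3617*l^2 + 8.1416*l + 7.0006)/(8.6436*l^8 - 8.9376*l^7 + 20.8324*l^6 - 10.752*l^5 - 4.8751*l^4 + 6.7048*l^3 - 16.466*l^2 + 1.048*l + 6.8644)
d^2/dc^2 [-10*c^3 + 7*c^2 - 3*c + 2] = 14 - 60*c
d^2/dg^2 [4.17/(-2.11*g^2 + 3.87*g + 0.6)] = (-37.130514*g^2 + 68.101938*g + 4.17*(4.22*g - 3.87)*(8.44*g - 7.74) + 10.55844)/(-2.11*g^2 + 3.87*g + 0.6)^3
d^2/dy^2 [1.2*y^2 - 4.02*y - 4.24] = 2.40000000000000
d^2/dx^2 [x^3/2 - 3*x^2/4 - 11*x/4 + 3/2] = 3*x - 3/2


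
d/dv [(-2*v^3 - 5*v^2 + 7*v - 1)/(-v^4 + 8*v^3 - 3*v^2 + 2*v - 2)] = (-2*v^6 - 10*v^5 + 67*v^4 - 124*v^3 + 47*v^2 + 14*v - 12)/(v^8 - 16*v^7 + 70*v^6 - 52*v^5 + 45*v^4 - 44*v^3 + 16*v^2 - 8*v + 4)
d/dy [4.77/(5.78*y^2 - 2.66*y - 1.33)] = (12.6882 - 55.1412*y)/(-5.78*y^2 + 2.66*y + 1.33)^2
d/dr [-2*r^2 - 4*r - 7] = -4*r - 4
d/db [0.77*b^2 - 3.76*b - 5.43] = 1.54*b - 3.76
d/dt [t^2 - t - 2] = 2*t - 1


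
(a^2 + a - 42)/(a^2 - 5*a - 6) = (a + 7)/(a + 1)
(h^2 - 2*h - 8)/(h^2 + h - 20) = (h + 2)/(h + 5)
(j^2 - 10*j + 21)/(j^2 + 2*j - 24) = (j^2 - 10*j + 21)/(j^2 + 2*j - 24)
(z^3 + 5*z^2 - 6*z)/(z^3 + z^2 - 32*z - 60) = z*(z^2 + 5*z - 6)/(z^3 + z^2 - 32*z - 60)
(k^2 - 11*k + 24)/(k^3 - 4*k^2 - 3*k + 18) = (k - 8)/(k^2 - k - 6)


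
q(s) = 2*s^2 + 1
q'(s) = 4*s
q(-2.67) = 15.26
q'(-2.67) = -10.68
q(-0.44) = 1.39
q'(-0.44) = -1.76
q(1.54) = 5.74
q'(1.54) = 6.16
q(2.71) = 15.69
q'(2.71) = 10.84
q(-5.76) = 67.36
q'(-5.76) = -23.04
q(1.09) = 3.38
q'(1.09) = 4.36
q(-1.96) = 8.68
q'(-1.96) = -7.84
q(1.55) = 5.80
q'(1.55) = 6.20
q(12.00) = 289.00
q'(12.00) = 48.00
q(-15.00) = 451.00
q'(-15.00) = -60.00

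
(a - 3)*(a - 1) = a^2 - 4*a + 3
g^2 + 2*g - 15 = (g - 3)*(g + 5)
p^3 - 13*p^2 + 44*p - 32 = (p - 8)*(p - 4)*(p - 1)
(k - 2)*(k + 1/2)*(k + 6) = k^3 + 9*k^2/2 - 10*k - 6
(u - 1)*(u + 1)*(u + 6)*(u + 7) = u^4 + 13*u^3 + 41*u^2 - 13*u - 42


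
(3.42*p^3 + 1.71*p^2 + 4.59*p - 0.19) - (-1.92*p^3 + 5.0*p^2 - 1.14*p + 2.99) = 5.34*p^3 - 3.29*p^2 + 5.73*p - 3.18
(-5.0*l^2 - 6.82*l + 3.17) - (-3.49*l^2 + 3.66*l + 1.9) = -1.51*l^2 - 10.48*l + 1.27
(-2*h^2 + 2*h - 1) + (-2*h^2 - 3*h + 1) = -4*h^2 - h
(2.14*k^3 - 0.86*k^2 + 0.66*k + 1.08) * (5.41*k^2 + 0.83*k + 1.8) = 11.5774*k^5 - 2.8764*k^4 + 6.7088*k^3 + 4.8426*k^2 + 2.0844*k + 1.944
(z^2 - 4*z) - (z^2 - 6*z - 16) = 2*z + 16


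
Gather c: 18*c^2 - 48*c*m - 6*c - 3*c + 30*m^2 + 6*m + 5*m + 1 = 18*c^2 + c*(-48*m - 9) + 30*m^2 + 11*m + 1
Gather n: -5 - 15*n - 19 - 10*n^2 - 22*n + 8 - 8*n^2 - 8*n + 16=-18*n^2 - 45*n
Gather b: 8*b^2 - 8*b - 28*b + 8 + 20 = 8*b^2 - 36*b + 28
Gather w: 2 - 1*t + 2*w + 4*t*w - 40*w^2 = -t - 40*w^2 + w*(4*t + 2) + 2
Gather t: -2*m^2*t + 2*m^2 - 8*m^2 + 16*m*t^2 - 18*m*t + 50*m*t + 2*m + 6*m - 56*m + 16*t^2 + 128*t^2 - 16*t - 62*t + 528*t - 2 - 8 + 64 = -6*m^2 - 48*m + t^2*(16*m + 144) + t*(-2*m^2 + 32*m + 450) + 54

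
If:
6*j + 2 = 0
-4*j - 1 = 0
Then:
No Solution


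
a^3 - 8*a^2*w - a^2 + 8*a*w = a*(a - 1)*(a - 8*w)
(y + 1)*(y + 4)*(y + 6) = y^3 + 11*y^2 + 34*y + 24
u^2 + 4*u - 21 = (u - 3)*(u + 7)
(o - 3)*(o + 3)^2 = o^3 + 3*o^2 - 9*o - 27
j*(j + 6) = j^2 + 6*j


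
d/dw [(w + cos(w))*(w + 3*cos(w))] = -4*w*sin(w) + 2*w - 3*sin(2*w) + 4*cos(w)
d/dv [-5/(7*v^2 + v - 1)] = 5*(14*v + 1)/(7*v^2 + v - 1)^2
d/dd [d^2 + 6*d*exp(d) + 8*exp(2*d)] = 6*d*exp(d) + 2*d + 16*exp(2*d) + 6*exp(d)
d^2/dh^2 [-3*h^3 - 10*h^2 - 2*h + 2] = -18*h - 20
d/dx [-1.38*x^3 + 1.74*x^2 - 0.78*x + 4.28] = -4.14*x^2 + 3.48*x - 0.78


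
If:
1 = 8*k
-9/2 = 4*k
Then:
No Solution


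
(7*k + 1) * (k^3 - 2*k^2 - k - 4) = 7*k^4 - 13*k^3 - 9*k^2 - 29*k - 4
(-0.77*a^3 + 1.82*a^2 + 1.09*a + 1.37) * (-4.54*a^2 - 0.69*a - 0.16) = 3.4958*a^5 - 7.7315*a^4 - 6.0812*a^3 - 7.2631*a^2 - 1.1197*a - 0.2192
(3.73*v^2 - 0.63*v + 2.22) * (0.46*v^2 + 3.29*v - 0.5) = 1.7158*v^4 + 11.9819*v^3 - 2.9165*v^2 + 7.6188*v - 1.11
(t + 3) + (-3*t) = 3 - 2*t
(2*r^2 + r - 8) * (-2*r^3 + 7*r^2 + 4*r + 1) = -4*r^5 + 12*r^4 + 31*r^3 - 50*r^2 - 31*r - 8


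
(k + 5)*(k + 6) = k^2 + 11*k + 30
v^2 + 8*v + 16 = (v + 4)^2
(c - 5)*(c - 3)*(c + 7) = c^3 - c^2 - 41*c + 105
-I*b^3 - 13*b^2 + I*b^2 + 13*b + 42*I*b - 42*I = (b - 7*I)*(b - 6*I)*(-I*b + I)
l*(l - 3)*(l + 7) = l^3 + 4*l^2 - 21*l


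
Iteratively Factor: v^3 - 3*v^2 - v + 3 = (v - 1)*(v^2 - 2*v - 3) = (v - 3)*(v - 1)*(v + 1)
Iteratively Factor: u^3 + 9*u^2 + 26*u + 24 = (u + 3)*(u^2 + 6*u + 8) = (u + 2)*(u + 3)*(u + 4)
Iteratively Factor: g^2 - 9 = (g - 3)*(g + 3)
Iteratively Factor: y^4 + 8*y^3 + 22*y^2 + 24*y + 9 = (y + 1)*(y^3 + 7*y^2 + 15*y + 9) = (y + 1)*(y + 3)*(y^2 + 4*y + 3) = (y + 1)^2*(y + 3)*(y + 3)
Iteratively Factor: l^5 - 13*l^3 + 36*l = (l - 3)*(l^4 + 3*l^3 - 4*l^2 - 12*l) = (l - 3)*(l - 2)*(l^3 + 5*l^2 + 6*l) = l*(l - 3)*(l - 2)*(l^2 + 5*l + 6) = l*(l - 3)*(l - 2)*(l + 2)*(l + 3)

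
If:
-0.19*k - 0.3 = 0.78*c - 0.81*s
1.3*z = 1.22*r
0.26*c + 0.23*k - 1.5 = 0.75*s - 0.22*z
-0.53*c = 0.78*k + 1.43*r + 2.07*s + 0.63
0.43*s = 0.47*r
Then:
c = -3.53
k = 7.30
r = -1.21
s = -1.32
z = -1.13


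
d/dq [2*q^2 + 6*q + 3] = 4*q + 6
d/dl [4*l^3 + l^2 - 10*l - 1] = 12*l^2 + 2*l - 10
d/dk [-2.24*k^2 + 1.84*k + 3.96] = 1.84 - 4.48*k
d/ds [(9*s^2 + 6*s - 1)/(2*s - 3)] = 2*(9*s^2 - 27*s - 8)/(4*s^2 - 12*s + 9)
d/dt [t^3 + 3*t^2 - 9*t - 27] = 3*t^2 + 6*t - 9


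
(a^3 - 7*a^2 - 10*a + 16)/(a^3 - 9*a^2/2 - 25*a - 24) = 2*(a - 1)/(2*a + 3)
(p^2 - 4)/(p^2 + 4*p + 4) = (p - 2)/(p + 2)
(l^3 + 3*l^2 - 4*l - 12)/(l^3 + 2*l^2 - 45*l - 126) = (l^2 - 4)/(l^2 - l - 42)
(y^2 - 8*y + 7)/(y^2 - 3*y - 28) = (y - 1)/(y + 4)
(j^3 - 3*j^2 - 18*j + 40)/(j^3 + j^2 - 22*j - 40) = (j - 2)/(j + 2)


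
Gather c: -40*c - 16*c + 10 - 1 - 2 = 7 - 56*c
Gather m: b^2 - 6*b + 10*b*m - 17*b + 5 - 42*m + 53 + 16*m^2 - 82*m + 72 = b^2 - 23*b + 16*m^2 + m*(10*b - 124) + 130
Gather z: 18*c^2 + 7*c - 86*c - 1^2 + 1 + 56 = 18*c^2 - 79*c + 56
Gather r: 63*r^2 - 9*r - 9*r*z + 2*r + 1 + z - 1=63*r^2 + r*(-9*z - 7) + z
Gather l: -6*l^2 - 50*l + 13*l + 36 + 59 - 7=-6*l^2 - 37*l + 88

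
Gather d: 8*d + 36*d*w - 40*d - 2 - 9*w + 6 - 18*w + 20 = d*(36*w - 32) - 27*w + 24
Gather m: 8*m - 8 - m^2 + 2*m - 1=-m^2 + 10*m - 9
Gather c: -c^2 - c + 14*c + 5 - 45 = -c^2 + 13*c - 40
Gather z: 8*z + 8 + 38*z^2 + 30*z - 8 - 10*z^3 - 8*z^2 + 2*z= -10*z^3 + 30*z^2 + 40*z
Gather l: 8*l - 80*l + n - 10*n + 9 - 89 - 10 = -72*l - 9*n - 90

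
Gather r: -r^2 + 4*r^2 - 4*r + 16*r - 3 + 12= 3*r^2 + 12*r + 9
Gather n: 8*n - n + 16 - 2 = 7*n + 14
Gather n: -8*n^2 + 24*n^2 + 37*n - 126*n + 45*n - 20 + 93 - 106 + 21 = 16*n^2 - 44*n - 12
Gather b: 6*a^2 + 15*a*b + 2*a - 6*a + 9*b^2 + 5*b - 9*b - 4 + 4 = 6*a^2 - 4*a + 9*b^2 + b*(15*a - 4)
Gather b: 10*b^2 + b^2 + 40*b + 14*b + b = 11*b^2 + 55*b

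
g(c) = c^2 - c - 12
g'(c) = 2*c - 1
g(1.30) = -11.61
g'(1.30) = 1.60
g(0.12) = -12.11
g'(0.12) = -0.76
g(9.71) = 72.57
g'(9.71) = 18.42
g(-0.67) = -10.88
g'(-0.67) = -2.34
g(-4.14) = 9.28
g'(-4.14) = -9.28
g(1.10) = -11.89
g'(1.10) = 1.20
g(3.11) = -5.44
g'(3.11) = 5.22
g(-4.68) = 14.58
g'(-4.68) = -10.36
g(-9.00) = 78.00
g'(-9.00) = -19.00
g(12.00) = 120.00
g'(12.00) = 23.00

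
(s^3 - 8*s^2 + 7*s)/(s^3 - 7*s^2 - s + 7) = s/(s + 1)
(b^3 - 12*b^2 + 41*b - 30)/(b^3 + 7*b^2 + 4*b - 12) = (b^2 - 11*b + 30)/(b^2 + 8*b + 12)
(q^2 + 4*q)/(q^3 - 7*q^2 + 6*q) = (q + 4)/(q^2 - 7*q + 6)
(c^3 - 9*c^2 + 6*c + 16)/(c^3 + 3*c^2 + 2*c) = (c^2 - 10*c + 16)/(c*(c + 2))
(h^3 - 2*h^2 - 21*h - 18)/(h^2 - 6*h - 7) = (h^2 - 3*h - 18)/(h - 7)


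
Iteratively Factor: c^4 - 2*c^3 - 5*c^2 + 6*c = (c + 2)*(c^3 - 4*c^2 + 3*c) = (c - 3)*(c + 2)*(c^2 - c) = c*(c - 3)*(c + 2)*(c - 1)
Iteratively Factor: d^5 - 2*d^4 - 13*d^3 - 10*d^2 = (d + 2)*(d^4 - 4*d^3 - 5*d^2) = (d - 5)*(d + 2)*(d^3 + d^2) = (d - 5)*(d + 1)*(d + 2)*(d^2) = d*(d - 5)*(d + 1)*(d + 2)*(d)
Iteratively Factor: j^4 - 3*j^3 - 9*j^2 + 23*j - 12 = (j - 1)*(j^3 - 2*j^2 - 11*j + 12) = (j - 4)*(j - 1)*(j^2 + 2*j - 3) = (j - 4)*(j - 1)*(j + 3)*(j - 1)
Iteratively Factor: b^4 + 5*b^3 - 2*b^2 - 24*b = (b)*(b^3 + 5*b^2 - 2*b - 24) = b*(b + 3)*(b^2 + 2*b - 8) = b*(b - 2)*(b + 3)*(b + 4)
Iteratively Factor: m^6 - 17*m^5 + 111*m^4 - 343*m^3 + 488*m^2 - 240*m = (m - 4)*(m^5 - 13*m^4 + 59*m^3 - 107*m^2 + 60*m) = (m - 4)^2*(m^4 - 9*m^3 + 23*m^2 - 15*m) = (m - 5)*(m - 4)^2*(m^3 - 4*m^2 + 3*m) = (m - 5)*(m - 4)^2*(m - 1)*(m^2 - 3*m) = m*(m - 5)*(m - 4)^2*(m - 1)*(m - 3)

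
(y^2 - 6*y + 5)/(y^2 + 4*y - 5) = (y - 5)/(y + 5)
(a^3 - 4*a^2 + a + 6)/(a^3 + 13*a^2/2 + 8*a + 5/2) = 2*(a^2 - 5*a + 6)/(2*a^2 + 11*a + 5)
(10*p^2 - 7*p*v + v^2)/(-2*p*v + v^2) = (-5*p + v)/v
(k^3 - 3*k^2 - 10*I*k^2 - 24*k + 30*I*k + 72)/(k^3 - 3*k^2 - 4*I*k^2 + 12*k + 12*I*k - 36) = (k - 4*I)/(k + 2*I)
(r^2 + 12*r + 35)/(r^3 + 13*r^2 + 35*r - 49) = (r + 5)/(r^2 + 6*r - 7)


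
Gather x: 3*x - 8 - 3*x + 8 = 0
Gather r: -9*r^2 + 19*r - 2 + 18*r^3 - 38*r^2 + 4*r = 18*r^3 - 47*r^2 + 23*r - 2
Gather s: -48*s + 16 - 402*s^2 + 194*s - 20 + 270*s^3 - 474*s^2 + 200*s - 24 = 270*s^3 - 876*s^2 + 346*s - 28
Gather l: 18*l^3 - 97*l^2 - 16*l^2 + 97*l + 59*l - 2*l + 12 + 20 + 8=18*l^3 - 113*l^2 + 154*l + 40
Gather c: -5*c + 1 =1 - 5*c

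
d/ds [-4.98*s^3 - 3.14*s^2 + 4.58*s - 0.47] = -14.94*s^2 - 6.28*s + 4.58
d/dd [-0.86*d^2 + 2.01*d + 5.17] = 2.01 - 1.72*d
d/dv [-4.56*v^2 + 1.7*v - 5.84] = 1.7 - 9.12*v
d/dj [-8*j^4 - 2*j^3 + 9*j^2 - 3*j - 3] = -32*j^3 - 6*j^2 + 18*j - 3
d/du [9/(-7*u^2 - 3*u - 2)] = 9*(14*u + 3)/(7*u^2 + 3*u + 2)^2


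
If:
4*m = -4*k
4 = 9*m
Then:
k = -4/9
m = 4/9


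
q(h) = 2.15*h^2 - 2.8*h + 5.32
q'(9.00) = 35.90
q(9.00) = 154.27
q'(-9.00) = -41.50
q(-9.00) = 204.67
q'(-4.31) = -21.33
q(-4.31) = 57.33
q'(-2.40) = -13.12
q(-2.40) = 24.42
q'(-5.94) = -28.34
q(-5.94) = 97.81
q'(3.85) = 13.76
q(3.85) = 26.41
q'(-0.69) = -5.77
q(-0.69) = 8.28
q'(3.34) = 11.56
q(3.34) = 19.95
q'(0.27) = -1.64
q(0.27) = 4.72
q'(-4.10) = -20.43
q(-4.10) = 52.94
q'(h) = 4.3*h - 2.8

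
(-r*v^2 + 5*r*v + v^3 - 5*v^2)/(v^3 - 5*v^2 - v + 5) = v*(-r + v)/(v^2 - 1)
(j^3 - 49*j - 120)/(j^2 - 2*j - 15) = (j^2 - 3*j - 40)/(j - 5)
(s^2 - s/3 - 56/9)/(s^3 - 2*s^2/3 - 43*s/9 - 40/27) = 3*(3*s + 7)/(9*s^2 + 18*s + 5)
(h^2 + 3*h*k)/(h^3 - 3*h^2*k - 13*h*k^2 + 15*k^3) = h/(h^2 - 6*h*k + 5*k^2)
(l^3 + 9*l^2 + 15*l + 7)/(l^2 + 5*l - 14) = (l^2 + 2*l + 1)/(l - 2)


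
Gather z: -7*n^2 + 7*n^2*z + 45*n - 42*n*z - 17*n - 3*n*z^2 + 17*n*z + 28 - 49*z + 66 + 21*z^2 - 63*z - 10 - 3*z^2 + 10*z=-7*n^2 + 28*n + z^2*(18 - 3*n) + z*(7*n^2 - 25*n - 102) + 84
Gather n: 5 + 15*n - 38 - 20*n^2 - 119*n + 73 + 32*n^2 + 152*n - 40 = 12*n^2 + 48*n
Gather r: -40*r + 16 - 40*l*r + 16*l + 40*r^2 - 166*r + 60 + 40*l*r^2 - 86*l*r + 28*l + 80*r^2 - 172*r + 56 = 44*l + r^2*(40*l + 120) + r*(-126*l - 378) + 132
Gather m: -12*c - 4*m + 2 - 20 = -12*c - 4*m - 18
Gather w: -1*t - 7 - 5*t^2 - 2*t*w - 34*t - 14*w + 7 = -5*t^2 - 35*t + w*(-2*t - 14)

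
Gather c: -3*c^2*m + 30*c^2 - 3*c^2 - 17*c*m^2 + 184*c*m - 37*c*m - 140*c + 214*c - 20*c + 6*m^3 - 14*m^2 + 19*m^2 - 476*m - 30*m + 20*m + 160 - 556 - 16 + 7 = c^2*(27 - 3*m) + c*(-17*m^2 + 147*m + 54) + 6*m^3 + 5*m^2 - 486*m - 405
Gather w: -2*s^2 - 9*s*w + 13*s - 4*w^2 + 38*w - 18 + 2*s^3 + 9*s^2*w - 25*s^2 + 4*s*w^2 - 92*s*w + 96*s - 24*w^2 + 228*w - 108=2*s^3 - 27*s^2 + 109*s + w^2*(4*s - 28) + w*(9*s^2 - 101*s + 266) - 126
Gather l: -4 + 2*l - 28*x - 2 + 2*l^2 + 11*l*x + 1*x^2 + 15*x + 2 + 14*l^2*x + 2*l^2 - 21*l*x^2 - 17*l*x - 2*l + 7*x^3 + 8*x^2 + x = l^2*(14*x + 4) + l*(-21*x^2 - 6*x) + 7*x^3 + 9*x^2 - 12*x - 4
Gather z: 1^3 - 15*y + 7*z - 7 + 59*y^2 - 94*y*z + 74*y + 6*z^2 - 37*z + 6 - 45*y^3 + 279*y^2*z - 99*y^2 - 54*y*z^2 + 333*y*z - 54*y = -45*y^3 - 40*y^2 + 5*y + z^2*(6 - 54*y) + z*(279*y^2 + 239*y - 30)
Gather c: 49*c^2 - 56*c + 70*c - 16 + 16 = 49*c^2 + 14*c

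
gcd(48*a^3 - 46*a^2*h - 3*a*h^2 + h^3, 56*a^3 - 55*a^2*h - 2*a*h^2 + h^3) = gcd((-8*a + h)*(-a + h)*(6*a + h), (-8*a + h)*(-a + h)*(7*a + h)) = 8*a^2 - 9*a*h + h^2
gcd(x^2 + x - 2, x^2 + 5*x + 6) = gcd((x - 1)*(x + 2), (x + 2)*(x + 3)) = x + 2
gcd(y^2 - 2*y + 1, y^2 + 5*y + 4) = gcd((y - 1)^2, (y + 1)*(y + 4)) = 1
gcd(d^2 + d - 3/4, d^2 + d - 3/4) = d^2 + d - 3/4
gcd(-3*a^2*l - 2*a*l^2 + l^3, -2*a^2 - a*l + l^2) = a + l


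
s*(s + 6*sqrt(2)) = s^2 + 6*sqrt(2)*s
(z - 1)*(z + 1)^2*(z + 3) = z^4 + 4*z^3 + 2*z^2 - 4*z - 3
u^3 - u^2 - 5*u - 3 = (u - 3)*(u + 1)^2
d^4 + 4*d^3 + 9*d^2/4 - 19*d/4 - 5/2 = (d - 1)*(d + 1/2)*(d + 2)*(d + 5/2)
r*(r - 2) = r^2 - 2*r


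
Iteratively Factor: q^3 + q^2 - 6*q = (q)*(q^2 + q - 6) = q*(q + 3)*(q - 2)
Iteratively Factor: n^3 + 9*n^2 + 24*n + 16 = (n + 4)*(n^2 + 5*n + 4) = (n + 4)^2*(n + 1)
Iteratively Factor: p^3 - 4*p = (p - 2)*(p^2 + 2*p) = p*(p - 2)*(p + 2)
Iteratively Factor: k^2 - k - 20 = (k - 5)*(k + 4)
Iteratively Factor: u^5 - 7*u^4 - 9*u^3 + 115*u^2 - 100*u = (u - 5)*(u^4 - 2*u^3 - 19*u^2 + 20*u) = u*(u - 5)*(u^3 - 2*u^2 - 19*u + 20) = u*(u - 5)^2*(u^2 + 3*u - 4) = u*(u - 5)^2*(u - 1)*(u + 4)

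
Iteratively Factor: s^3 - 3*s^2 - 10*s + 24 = (s + 3)*(s^2 - 6*s + 8) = (s - 4)*(s + 3)*(s - 2)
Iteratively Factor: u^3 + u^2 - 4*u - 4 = (u + 1)*(u^2 - 4) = (u + 1)*(u + 2)*(u - 2)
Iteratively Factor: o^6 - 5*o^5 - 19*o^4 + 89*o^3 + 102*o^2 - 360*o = (o - 4)*(o^5 - o^4 - 23*o^3 - 3*o^2 + 90*o) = (o - 5)*(o - 4)*(o^4 + 4*o^3 - 3*o^2 - 18*o) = (o - 5)*(o - 4)*(o + 3)*(o^3 + o^2 - 6*o) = o*(o - 5)*(o - 4)*(o + 3)*(o^2 + o - 6) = o*(o - 5)*(o - 4)*(o - 2)*(o + 3)*(o + 3)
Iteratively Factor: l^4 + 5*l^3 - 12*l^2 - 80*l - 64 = (l + 1)*(l^3 + 4*l^2 - 16*l - 64) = (l - 4)*(l + 1)*(l^2 + 8*l + 16) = (l - 4)*(l + 1)*(l + 4)*(l + 4)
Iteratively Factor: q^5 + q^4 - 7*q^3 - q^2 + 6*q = (q - 2)*(q^4 + 3*q^3 - q^2 - 3*q) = (q - 2)*(q + 1)*(q^3 + 2*q^2 - 3*q) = q*(q - 2)*(q + 1)*(q^2 + 2*q - 3) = q*(q - 2)*(q - 1)*(q + 1)*(q + 3)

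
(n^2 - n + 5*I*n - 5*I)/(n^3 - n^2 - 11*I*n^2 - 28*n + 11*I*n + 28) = (n + 5*I)/(n^2 - 11*I*n - 28)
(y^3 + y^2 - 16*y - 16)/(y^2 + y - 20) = (y^2 + 5*y + 4)/(y + 5)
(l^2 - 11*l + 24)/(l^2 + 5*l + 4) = (l^2 - 11*l + 24)/(l^2 + 5*l + 4)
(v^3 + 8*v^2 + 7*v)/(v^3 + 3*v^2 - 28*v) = (v + 1)/(v - 4)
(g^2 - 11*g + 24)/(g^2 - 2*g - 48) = (g - 3)/(g + 6)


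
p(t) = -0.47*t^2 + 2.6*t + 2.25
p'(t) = 2.6 - 0.94*t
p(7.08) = -2.90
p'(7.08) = -4.06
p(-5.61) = -27.13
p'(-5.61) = 7.87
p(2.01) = 5.58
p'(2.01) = 0.71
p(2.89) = 5.84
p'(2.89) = -0.12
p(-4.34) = -17.89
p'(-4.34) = 6.68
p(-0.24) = 1.60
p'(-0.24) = 2.83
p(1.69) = 5.30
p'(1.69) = 1.01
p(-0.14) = 1.88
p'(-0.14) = 2.73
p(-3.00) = -9.78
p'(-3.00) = 5.42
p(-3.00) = -9.78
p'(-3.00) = 5.42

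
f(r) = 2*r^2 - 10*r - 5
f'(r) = 4*r - 10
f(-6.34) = 138.79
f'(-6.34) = -35.36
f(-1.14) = 9.00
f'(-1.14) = -14.56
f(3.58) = -15.17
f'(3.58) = 4.32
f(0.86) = -12.12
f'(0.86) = -6.56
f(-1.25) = 10.62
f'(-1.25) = -15.00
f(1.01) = -13.06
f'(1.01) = -5.96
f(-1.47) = 14.02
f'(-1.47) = -15.88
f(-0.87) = 5.21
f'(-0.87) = -13.48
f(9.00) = 67.00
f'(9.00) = 26.00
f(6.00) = 7.00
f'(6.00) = 14.00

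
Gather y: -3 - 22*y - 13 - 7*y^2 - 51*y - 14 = -7*y^2 - 73*y - 30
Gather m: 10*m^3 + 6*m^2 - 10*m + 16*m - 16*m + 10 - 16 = 10*m^3 + 6*m^2 - 10*m - 6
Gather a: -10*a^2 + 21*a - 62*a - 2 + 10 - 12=-10*a^2 - 41*a - 4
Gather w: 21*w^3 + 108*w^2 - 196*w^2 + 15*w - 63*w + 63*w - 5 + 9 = 21*w^3 - 88*w^2 + 15*w + 4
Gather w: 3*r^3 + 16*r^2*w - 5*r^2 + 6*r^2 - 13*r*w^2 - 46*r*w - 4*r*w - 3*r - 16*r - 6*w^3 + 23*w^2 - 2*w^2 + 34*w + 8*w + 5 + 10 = 3*r^3 + r^2 - 19*r - 6*w^3 + w^2*(21 - 13*r) + w*(16*r^2 - 50*r + 42) + 15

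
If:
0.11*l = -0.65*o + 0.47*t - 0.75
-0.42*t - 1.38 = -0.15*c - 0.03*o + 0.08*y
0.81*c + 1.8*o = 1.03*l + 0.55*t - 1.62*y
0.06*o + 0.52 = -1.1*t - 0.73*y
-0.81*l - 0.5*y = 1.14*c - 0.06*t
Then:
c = -13.75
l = 6.45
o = -11.43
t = -12.70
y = 19.36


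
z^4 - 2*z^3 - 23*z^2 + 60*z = z*(z - 4)*(z - 3)*(z + 5)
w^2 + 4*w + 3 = (w + 1)*(w + 3)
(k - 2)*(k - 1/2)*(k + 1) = k^3 - 3*k^2/2 - 3*k/2 + 1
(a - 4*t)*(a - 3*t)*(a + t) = a^3 - 6*a^2*t + 5*a*t^2 + 12*t^3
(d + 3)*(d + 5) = d^2 + 8*d + 15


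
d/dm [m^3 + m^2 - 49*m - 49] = 3*m^2 + 2*m - 49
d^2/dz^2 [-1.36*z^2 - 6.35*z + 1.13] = -2.72000000000000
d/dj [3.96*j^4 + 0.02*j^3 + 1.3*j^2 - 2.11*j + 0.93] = 15.84*j^3 + 0.06*j^2 + 2.6*j - 2.11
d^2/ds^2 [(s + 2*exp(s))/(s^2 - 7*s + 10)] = 2*((s + 2*exp(s))*(2*s - 7)^2 - (s + (2*s - 7)*(2*exp(s) + 1) + 2*exp(s))*(s^2 - 7*s + 10) + (s^2 - 7*s + 10)^2*exp(s))/(s^2 - 7*s + 10)^3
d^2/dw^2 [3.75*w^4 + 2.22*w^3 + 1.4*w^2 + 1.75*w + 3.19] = 45.0*w^2 + 13.32*w + 2.8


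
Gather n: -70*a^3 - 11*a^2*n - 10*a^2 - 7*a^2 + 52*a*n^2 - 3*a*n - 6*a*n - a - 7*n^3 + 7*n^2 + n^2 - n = -70*a^3 - 17*a^2 - a - 7*n^3 + n^2*(52*a + 8) + n*(-11*a^2 - 9*a - 1)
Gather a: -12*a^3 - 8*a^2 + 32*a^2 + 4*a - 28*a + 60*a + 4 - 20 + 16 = -12*a^3 + 24*a^2 + 36*a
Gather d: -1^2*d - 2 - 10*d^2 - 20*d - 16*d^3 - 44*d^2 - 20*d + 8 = -16*d^3 - 54*d^2 - 41*d + 6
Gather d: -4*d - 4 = -4*d - 4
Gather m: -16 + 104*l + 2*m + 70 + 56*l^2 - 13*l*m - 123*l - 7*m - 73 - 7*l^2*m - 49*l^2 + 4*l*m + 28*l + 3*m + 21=7*l^2 + 9*l + m*(-7*l^2 - 9*l - 2) + 2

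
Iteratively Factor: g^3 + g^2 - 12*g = (g - 3)*(g^2 + 4*g) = (g - 3)*(g + 4)*(g)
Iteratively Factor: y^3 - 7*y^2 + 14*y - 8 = (y - 4)*(y^2 - 3*y + 2) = (y - 4)*(y - 1)*(y - 2)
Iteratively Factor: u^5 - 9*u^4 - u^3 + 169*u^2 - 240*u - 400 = (u - 5)*(u^4 - 4*u^3 - 21*u^2 + 64*u + 80) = (u - 5)*(u - 4)*(u^3 - 21*u - 20) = (u - 5)*(u - 4)*(u + 4)*(u^2 - 4*u - 5) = (u - 5)^2*(u - 4)*(u + 4)*(u + 1)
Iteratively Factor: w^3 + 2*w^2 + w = (w + 1)*(w^2 + w) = w*(w + 1)*(w + 1)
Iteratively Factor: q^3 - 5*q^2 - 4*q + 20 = (q - 2)*(q^2 - 3*q - 10) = (q - 2)*(q + 2)*(q - 5)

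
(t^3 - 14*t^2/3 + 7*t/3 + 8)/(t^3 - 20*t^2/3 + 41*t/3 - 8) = (t + 1)/(t - 1)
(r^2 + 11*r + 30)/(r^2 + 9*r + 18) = (r + 5)/(r + 3)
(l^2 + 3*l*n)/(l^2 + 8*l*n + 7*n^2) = l*(l + 3*n)/(l^2 + 8*l*n + 7*n^2)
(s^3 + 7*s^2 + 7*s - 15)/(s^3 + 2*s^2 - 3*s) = (s + 5)/s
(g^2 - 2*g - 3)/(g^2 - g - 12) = (-g^2 + 2*g + 3)/(-g^2 + g + 12)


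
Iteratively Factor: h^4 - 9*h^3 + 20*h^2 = (h)*(h^3 - 9*h^2 + 20*h) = h*(h - 5)*(h^2 - 4*h) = h*(h - 5)*(h - 4)*(h)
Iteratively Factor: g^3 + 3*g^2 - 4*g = (g + 4)*(g^2 - g) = (g - 1)*(g + 4)*(g)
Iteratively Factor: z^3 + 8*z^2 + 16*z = (z + 4)*(z^2 + 4*z) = (z + 4)^2*(z)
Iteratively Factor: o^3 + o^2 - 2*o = (o)*(o^2 + o - 2) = o*(o + 2)*(o - 1)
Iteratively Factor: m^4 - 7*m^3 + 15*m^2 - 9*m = (m - 3)*(m^3 - 4*m^2 + 3*m) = m*(m - 3)*(m^2 - 4*m + 3) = m*(m - 3)^2*(m - 1)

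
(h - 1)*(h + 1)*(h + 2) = h^3 + 2*h^2 - h - 2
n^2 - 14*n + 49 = (n - 7)^2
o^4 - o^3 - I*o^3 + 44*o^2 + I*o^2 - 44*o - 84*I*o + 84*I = (o - 1)*(o - 6*I)*(o - 2*I)*(o + 7*I)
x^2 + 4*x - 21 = (x - 3)*(x + 7)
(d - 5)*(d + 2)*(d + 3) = d^3 - 19*d - 30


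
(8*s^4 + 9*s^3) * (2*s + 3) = 16*s^5 + 42*s^4 + 27*s^3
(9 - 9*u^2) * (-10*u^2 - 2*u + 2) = 90*u^4 + 18*u^3 - 108*u^2 - 18*u + 18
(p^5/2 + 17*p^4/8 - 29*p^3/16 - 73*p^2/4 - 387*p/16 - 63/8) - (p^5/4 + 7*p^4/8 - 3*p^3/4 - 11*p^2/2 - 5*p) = p^5/4 + 5*p^4/4 - 17*p^3/16 - 51*p^2/4 - 307*p/16 - 63/8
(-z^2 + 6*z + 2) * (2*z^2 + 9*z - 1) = -2*z^4 + 3*z^3 + 59*z^2 + 12*z - 2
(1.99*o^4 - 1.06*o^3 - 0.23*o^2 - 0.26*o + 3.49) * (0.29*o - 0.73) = 0.5771*o^5 - 1.7601*o^4 + 0.7071*o^3 + 0.0925*o^2 + 1.2019*o - 2.5477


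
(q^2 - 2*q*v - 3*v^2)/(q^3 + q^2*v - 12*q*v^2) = (q + v)/(q*(q + 4*v))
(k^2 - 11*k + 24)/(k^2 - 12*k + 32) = (k - 3)/(k - 4)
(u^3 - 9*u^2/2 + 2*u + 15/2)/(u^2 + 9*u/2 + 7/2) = (2*u^2 - 11*u + 15)/(2*u + 7)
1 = 1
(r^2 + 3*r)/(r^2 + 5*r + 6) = r/(r + 2)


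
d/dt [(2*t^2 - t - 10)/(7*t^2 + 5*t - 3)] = (17*t^2 + 128*t + 53)/(49*t^4 + 70*t^3 - 17*t^2 - 30*t + 9)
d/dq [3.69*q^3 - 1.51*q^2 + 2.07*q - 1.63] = 11.07*q^2 - 3.02*q + 2.07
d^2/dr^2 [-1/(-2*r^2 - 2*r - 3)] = 4*(-2*r^2 - 2*r + 2*(2*r + 1)^2 - 3)/(2*r^2 + 2*r + 3)^3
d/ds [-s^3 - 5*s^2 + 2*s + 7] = -3*s^2 - 10*s + 2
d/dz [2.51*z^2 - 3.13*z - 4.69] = 5.02*z - 3.13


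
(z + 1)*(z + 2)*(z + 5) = z^3 + 8*z^2 + 17*z + 10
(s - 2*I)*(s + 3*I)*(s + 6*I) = s^3 + 7*I*s^2 + 36*I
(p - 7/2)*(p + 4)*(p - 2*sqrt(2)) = p^3 - 2*sqrt(2)*p^2 + p^2/2 - 14*p - sqrt(2)*p + 28*sqrt(2)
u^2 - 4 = (u - 2)*(u + 2)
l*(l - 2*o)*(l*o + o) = l^3*o - 2*l^2*o^2 + l^2*o - 2*l*o^2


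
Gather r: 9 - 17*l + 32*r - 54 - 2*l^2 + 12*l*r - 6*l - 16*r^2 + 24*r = -2*l^2 - 23*l - 16*r^2 + r*(12*l + 56) - 45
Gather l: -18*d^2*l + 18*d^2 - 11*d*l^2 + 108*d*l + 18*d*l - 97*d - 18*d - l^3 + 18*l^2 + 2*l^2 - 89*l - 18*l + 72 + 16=18*d^2 - 115*d - l^3 + l^2*(20 - 11*d) + l*(-18*d^2 + 126*d - 107) + 88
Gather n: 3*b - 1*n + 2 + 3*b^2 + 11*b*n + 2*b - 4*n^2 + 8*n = 3*b^2 + 5*b - 4*n^2 + n*(11*b + 7) + 2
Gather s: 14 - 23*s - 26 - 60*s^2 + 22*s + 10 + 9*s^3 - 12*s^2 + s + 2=9*s^3 - 72*s^2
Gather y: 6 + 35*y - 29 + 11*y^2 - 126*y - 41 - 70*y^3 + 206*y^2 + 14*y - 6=-70*y^3 + 217*y^2 - 77*y - 70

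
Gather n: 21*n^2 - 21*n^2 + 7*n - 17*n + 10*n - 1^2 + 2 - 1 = 0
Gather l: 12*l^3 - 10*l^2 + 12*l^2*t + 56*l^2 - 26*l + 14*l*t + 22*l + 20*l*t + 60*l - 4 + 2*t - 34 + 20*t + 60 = 12*l^3 + l^2*(12*t + 46) + l*(34*t + 56) + 22*t + 22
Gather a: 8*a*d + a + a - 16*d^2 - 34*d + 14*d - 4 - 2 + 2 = a*(8*d + 2) - 16*d^2 - 20*d - 4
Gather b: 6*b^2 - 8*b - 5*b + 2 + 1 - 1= 6*b^2 - 13*b + 2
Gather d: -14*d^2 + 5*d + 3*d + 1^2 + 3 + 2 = -14*d^2 + 8*d + 6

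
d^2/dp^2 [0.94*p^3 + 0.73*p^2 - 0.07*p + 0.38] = 5.64*p + 1.46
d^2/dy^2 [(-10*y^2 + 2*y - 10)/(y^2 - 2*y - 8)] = 36*(-y^3 - 15*y^2 + 6*y - 44)/(y^6 - 6*y^5 - 12*y^4 + 88*y^3 + 96*y^2 - 384*y - 512)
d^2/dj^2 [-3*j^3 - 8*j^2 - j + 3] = -18*j - 16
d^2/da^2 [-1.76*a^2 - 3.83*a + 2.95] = -3.52000000000000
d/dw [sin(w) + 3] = cos(w)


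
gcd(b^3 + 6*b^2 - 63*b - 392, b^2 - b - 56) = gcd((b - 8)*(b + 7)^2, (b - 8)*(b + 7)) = b^2 - b - 56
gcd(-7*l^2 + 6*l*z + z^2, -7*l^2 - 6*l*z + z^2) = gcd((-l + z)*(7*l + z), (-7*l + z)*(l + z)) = 1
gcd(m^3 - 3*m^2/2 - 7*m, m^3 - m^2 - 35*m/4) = m^2 - 7*m/2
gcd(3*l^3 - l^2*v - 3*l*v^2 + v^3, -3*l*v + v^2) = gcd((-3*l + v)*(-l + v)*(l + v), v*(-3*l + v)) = -3*l + v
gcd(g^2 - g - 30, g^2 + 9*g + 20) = g + 5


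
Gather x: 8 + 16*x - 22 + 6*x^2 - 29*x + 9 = 6*x^2 - 13*x - 5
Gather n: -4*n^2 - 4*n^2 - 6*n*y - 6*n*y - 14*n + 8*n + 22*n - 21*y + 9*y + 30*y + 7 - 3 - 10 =-8*n^2 + n*(16 - 12*y) + 18*y - 6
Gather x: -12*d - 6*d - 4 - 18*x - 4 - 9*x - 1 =-18*d - 27*x - 9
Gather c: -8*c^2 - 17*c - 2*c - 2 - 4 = -8*c^2 - 19*c - 6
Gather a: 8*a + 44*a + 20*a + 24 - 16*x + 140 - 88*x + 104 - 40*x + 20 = 72*a - 144*x + 288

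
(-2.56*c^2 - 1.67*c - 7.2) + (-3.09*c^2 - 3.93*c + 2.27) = -5.65*c^2 - 5.6*c - 4.93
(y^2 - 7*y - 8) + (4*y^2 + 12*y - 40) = 5*y^2 + 5*y - 48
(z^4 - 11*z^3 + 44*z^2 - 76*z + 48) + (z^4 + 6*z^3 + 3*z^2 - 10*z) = 2*z^4 - 5*z^3 + 47*z^2 - 86*z + 48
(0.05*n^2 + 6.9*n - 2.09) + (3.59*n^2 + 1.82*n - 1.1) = 3.64*n^2 + 8.72*n - 3.19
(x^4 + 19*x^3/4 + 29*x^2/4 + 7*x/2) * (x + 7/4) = x^5 + 13*x^4/2 + 249*x^3/16 + 259*x^2/16 + 49*x/8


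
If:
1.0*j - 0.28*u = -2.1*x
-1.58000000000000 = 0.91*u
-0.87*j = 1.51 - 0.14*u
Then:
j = -2.02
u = -1.74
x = 0.73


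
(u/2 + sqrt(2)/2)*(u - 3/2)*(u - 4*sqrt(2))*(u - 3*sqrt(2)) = u^4/2 - 3*sqrt(2)*u^3 - 3*u^3/4 + 5*u^2 + 9*sqrt(2)*u^2/2 - 15*u/2 + 12*sqrt(2)*u - 18*sqrt(2)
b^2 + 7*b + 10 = (b + 2)*(b + 5)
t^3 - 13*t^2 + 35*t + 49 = (t - 7)^2*(t + 1)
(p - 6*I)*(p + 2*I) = p^2 - 4*I*p + 12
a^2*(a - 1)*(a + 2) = a^4 + a^3 - 2*a^2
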